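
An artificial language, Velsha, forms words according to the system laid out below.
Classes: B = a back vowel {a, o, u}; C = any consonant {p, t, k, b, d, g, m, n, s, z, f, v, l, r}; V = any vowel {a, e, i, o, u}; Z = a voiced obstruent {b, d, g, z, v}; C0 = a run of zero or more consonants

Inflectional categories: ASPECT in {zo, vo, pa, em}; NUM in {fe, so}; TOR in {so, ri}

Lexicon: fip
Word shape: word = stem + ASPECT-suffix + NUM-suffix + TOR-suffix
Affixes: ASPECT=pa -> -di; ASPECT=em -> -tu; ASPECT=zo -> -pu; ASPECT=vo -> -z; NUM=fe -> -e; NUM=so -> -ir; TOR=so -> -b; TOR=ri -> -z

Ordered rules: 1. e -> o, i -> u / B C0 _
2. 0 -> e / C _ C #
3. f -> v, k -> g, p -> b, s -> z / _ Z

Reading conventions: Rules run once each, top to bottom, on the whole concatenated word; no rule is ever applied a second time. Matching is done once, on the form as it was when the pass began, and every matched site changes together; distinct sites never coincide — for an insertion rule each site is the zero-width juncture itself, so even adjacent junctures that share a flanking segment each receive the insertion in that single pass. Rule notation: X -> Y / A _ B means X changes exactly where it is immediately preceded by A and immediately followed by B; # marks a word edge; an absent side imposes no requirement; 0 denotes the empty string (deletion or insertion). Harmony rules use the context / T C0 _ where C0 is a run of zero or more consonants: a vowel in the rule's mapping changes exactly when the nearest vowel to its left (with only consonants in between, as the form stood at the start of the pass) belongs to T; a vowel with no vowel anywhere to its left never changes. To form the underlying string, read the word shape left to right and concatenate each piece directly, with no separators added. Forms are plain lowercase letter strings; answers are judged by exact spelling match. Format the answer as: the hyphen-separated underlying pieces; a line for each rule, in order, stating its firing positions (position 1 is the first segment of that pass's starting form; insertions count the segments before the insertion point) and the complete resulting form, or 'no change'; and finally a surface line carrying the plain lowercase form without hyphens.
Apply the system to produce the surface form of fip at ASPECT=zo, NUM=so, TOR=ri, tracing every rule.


underlying: fip-pu-ir-z
1. e -> o, i -> u / B C0 _: fires at position(s) 6: fippuurz
2. 0 -> e / C _ C #: inserts after position(s) 7: fippuurez
3. f -> v, k -> g, p -> b, s -> z / _ Z: no change
surface: fippuurez


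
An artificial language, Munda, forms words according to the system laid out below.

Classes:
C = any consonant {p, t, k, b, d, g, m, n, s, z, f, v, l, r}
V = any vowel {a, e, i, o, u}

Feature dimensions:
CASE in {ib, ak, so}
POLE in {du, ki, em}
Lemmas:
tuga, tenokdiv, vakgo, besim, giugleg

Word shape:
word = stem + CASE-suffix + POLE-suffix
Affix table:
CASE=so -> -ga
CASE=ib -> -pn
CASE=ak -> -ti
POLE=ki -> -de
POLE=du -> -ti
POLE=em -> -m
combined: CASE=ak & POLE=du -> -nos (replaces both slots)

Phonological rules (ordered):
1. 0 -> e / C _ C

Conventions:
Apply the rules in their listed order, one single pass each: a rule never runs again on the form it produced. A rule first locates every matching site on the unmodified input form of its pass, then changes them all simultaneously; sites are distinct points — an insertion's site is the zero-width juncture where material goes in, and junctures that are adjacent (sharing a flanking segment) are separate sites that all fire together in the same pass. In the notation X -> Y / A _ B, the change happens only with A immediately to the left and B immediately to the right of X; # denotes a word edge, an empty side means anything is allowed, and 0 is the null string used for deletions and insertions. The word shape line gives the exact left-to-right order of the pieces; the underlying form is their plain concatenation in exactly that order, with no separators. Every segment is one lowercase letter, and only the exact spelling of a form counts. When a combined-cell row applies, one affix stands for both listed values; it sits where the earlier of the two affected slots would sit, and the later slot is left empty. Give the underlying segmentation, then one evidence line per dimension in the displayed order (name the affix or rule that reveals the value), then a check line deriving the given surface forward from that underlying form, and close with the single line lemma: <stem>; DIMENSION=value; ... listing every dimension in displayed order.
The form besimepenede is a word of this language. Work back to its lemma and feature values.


underlying: besim-pn-de
CASE=ib - signalled by the affix -pn
POLE=ki - signalled by the affix -de
check: besimpnde -> besimepenede
lemma: besim; CASE=ib; POLE=ki


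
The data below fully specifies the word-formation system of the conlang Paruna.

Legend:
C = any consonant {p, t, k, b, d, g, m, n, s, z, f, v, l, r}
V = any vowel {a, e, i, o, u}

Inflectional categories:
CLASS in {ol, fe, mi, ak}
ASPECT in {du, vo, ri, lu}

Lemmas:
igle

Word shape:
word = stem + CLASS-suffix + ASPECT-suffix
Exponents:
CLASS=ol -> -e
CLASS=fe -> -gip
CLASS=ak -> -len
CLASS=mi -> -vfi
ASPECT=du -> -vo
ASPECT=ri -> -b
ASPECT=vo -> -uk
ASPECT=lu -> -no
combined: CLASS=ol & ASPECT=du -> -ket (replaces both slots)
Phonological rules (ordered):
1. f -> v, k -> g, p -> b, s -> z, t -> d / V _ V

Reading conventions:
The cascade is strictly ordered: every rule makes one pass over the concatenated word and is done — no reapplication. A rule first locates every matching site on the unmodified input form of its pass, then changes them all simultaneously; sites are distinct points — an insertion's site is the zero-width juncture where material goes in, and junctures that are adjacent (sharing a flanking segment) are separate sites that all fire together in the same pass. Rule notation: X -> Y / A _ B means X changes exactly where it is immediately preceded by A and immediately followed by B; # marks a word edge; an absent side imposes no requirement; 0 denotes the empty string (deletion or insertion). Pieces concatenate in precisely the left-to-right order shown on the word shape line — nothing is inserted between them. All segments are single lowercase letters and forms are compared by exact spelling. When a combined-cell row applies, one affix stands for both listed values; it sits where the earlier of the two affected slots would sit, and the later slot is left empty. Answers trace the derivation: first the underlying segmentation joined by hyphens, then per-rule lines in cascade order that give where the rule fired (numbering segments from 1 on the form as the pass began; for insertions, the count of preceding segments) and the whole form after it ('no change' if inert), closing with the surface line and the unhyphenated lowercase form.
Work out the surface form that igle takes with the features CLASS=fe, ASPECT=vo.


underlying: igle-gip-uk
1. f -> v, k -> g, p -> b, s -> z, t -> d / V _ V: fires at position(s) 7: iglegibuk
surface: iglegibuk


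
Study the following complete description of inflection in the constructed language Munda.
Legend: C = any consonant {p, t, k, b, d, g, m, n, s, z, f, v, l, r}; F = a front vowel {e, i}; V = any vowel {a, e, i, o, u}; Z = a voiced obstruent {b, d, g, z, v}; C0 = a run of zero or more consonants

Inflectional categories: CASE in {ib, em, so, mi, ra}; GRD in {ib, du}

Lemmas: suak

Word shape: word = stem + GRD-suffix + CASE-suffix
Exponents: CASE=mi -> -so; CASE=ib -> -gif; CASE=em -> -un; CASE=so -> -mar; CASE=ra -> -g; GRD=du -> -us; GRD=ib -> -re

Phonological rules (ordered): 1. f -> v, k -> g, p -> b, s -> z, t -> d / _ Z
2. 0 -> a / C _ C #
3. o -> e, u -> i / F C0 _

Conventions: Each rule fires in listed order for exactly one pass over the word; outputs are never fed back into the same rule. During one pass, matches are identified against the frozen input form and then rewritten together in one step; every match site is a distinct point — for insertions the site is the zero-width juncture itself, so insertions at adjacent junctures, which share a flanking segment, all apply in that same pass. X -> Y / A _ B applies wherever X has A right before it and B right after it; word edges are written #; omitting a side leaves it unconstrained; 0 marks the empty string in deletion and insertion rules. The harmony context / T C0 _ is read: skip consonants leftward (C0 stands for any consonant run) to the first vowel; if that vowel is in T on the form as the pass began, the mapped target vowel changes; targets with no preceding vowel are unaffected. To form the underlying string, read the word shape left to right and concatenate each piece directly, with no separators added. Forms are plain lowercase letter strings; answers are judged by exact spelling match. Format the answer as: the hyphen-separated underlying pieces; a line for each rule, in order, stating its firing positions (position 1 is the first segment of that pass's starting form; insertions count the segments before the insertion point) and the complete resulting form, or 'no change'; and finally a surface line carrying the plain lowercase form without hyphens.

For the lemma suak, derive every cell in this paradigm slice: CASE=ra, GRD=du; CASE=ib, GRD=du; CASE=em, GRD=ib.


cell CASE=ra, GRD=du:
underlying: suak-us-g
1. f -> v, k -> g, p -> b, s -> z, t -> d / _ Z: fires at position(s) 6: suakuzg
2. 0 -> a / C _ C #: inserts after position(s) 6: suakuzag
3. o -> e, u -> i / F C0 _: no change
surface: suakuzag

cell CASE=ib, GRD=du:
underlying: suak-us-gif
1. f -> v, k -> g, p -> b, s -> z, t -> d / _ Z: fires at position(s) 6: suakuzgif
2. 0 -> a / C _ C #: no change
3. o -> e, u -> i / F C0 _: no change
surface: suakuzgif

cell CASE=em, GRD=ib:
underlying: suak-re-un
1. f -> v, k -> g, p -> b, s -> z, t -> d / _ Z: no change
2. 0 -> a / C _ C #: no change
3. o -> e, u -> i / F C0 _: fires at position(s) 7: suakrein
surface: suakrein


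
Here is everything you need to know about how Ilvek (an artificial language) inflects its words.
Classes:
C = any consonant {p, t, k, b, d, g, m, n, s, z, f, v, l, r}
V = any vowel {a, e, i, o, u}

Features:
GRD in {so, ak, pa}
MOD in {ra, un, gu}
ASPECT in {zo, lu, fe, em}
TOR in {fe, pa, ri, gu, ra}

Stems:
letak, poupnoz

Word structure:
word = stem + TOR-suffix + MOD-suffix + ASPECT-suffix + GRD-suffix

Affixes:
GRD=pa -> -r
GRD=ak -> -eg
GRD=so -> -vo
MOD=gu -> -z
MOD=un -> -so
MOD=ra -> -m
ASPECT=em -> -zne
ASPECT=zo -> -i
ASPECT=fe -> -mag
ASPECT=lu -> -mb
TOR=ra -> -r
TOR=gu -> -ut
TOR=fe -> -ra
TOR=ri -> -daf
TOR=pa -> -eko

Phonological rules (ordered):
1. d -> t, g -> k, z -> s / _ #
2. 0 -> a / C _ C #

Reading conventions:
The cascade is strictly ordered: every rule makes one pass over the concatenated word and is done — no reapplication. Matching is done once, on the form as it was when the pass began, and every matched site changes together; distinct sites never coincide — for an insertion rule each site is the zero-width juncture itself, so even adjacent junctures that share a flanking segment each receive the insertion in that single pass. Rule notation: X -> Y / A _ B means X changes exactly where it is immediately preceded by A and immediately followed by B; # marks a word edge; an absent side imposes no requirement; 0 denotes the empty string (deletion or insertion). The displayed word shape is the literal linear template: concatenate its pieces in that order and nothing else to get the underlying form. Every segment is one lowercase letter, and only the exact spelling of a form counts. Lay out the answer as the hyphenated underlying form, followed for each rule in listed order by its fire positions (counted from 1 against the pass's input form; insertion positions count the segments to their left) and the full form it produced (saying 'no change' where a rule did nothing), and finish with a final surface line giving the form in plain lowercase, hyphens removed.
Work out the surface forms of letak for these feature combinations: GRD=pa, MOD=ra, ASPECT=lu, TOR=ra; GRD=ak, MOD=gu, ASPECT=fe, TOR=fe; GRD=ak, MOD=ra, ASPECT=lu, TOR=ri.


cell GRD=pa, MOD=ra, ASPECT=lu, TOR=ra:
underlying: letak-r-m-mb-r
1. d -> t, g -> k, z -> s / _ #: no change
2. 0 -> a / C _ C #: inserts after position(s) 9: letakrmmbar
surface: letakrmmbar

cell GRD=ak, MOD=gu, ASPECT=fe, TOR=fe:
underlying: letak-ra-z-mag-eg
1. d -> t, g -> k, z -> s / _ #: fires at position(s) 13: letakrazmagek
2. 0 -> a / C _ C #: no change
surface: letakrazmagek

cell GRD=ak, MOD=ra, ASPECT=lu, TOR=ri:
underlying: letak-daf-m-mb-eg
1. d -> t, g -> k, z -> s / _ #: fires at position(s) 13: letakdafmmbek
2. 0 -> a / C _ C #: no change
surface: letakdafmmbek


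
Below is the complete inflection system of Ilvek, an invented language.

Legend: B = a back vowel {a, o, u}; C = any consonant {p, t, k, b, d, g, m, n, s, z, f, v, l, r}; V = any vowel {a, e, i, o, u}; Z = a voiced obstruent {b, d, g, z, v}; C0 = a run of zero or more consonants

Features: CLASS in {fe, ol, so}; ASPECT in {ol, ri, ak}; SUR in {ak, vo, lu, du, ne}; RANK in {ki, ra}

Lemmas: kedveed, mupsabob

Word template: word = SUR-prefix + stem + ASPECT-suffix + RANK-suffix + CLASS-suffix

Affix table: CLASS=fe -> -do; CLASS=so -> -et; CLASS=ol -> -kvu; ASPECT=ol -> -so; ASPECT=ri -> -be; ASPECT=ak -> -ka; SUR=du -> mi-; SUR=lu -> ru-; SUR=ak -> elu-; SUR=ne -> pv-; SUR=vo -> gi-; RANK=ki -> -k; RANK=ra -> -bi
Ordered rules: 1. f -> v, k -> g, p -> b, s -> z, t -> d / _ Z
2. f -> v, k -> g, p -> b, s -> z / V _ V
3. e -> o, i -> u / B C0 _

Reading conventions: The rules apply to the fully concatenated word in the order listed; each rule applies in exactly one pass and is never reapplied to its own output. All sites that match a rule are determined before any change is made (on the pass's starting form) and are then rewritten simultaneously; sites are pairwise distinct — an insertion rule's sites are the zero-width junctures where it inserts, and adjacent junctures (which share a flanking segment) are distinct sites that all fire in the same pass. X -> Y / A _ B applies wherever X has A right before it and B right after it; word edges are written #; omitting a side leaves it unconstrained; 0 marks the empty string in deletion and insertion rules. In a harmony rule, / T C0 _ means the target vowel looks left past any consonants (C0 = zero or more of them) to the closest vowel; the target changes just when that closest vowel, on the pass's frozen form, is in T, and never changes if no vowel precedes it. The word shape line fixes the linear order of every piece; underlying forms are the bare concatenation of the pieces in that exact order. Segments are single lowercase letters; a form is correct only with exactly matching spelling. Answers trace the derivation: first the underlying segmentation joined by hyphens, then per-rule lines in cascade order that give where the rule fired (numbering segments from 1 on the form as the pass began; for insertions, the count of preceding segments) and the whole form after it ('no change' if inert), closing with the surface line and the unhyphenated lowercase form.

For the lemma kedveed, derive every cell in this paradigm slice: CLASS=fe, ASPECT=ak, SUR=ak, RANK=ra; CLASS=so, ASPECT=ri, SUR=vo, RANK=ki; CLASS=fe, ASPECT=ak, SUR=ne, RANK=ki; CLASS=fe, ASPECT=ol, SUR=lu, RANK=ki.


cell CLASS=fe, ASPECT=ak, SUR=ak, RANK=ra:
underlying: elu-kedveed-ka-bi-do
1. f -> v, k -> g, p -> b, s -> z, t -> d / _ Z: no change
2. f -> v, k -> g, p -> b, s -> z / V _ V: fires at position(s) 4: elugedveedkabido
3. e -> o, i -> u / B C0 _: fires at position(s) 5, 14: elugodveedkabudo
surface: elugodveedkabudo

cell CLASS=so, ASPECT=ri, SUR=vo, RANK=ki:
underlying: gi-kedveed-be-k-et
1. f -> v, k -> g, p -> b, s -> z, t -> d / _ Z: no change
2. f -> v, k -> g, p -> b, s -> z / V _ V: fires at position(s) 3, 12: gigedveedbeget
3. e -> o, i -> u / B C0 _: no change
surface: gigedveedbeget

cell CLASS=fe, ASPECT=ak, SUR=ne, RANK=ki:
underlying: pv-kedveed-ka-k-do
1. f -> v, k -> g, p -> b, s -> z, t -> d / _ Z: fires at position(s) 1, 12: bvkedveedkagdo
2. f -> v, k -> g, p -> b, s -> z / V _ V: no change
3. e -> o, i -> u / B C0 _: no change
surface: bvkedveedkagdo

cell CLASS=fe, ASPECT=ol, SUR=lu, RANK=ki:
underlying: ru-kedveed-so-k-do
1. f -> v, k -> g, p -> b, s -> z, t -> d / _ Z: fires at position(s) 12: rukedveedsogdo
2. f -> v, k -> g, p -> b, s -> z / V _ V: fires at position(s) 3: rugedveedsogdo
3. e -> o, i -> u / B C0 _: fires at position(s) 4: rugodveedsogdo
surface: rugodveedsogdo


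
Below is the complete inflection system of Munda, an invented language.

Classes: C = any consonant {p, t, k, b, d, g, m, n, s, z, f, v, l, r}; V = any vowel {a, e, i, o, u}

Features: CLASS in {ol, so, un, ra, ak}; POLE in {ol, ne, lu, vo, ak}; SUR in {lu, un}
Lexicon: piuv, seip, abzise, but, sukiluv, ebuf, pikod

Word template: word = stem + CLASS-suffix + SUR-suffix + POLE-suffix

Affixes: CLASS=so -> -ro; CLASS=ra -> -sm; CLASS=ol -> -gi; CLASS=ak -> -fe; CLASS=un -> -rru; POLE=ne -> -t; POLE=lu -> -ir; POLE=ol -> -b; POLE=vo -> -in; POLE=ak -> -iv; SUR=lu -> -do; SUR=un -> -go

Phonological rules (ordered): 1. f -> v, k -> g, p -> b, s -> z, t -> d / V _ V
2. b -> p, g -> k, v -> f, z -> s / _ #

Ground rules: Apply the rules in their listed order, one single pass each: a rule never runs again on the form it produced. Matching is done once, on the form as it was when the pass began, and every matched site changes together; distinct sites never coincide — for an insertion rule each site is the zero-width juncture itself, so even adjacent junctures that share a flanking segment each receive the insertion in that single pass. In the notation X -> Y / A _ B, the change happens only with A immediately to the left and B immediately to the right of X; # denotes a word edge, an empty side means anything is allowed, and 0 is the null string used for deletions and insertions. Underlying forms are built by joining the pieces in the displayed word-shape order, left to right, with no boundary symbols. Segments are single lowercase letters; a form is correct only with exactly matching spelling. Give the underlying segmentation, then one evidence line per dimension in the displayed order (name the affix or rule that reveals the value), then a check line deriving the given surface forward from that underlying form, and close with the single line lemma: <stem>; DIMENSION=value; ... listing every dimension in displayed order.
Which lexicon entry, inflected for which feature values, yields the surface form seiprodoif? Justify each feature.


underlying: seip-ro-do-iv
CLASS=so - signalled by the affix -ro
POLE=ak - signalled by the affix -iv
SUR=lu - signalled by the affix -do
check: seiprodoiv -> seiprodoiv -> seiprodoif
lemma: seip; CLASS=so; POLE=ak; SUR=lu


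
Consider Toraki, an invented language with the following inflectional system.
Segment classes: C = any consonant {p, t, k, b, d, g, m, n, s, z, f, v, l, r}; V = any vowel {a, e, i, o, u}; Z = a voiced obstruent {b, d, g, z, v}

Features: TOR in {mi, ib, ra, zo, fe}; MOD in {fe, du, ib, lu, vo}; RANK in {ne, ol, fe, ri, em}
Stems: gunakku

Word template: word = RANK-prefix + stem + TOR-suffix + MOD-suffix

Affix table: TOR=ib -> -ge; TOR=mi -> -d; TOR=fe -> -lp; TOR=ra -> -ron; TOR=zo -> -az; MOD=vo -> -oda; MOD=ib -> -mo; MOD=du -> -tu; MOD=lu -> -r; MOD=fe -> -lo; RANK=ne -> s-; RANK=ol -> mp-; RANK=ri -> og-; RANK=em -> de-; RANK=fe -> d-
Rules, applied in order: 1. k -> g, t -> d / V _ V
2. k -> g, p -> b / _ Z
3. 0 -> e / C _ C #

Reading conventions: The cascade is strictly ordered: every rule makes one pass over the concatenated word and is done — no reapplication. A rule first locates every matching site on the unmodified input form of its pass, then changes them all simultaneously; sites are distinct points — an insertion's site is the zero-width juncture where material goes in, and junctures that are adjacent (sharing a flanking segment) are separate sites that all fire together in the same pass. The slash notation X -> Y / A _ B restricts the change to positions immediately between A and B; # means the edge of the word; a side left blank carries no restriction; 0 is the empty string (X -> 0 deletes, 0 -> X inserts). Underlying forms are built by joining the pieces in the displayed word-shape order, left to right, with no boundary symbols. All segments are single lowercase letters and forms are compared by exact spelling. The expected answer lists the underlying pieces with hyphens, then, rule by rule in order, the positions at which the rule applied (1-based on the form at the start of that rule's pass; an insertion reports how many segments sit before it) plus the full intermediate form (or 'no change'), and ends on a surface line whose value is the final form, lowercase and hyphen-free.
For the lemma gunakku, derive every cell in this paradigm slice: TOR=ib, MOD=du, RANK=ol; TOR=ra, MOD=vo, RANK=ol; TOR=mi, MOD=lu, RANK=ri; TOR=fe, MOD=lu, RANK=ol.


cell TOR=ib, MOD=du, RANK=ol:
underlying: mp-gunakku-ge-tu
1. k -> g, t -> d / V _ V: fires at position(s) 12: mpgunakkugedu
2. k -> g, p -> b / _ Z: fires at position(s) 2: mbgunakkugedu
3. 0 -> e / C _ C #: no change
surface: mbgunakkugedu

cell TOR=ra, MOD=vo, RANK=ol:
underlying: mp-gunakku-ron-oda
1. k -> g, t -> d / V _ V: no change
2. k -> g, p -> b / _ Z: fires at position(s) 2: mbgunakkuronoda
3. 0 -> e / C _ C #: no change
surface: mbgunakkuronoda

cell TOR=mi, MOD=lu, RANK=ri:
underlying: og-gunakku-d-r
1. k -> g, t -> d / V _ V: no change
2. k -> g, p -> b / _ Z: no change
3. 0 -> e / C _ C #: inserts after position(s) 10: oggunakkuder
surface: oggunakkuder

cell TOR=fe, MOD=lu, RANK=ol:
underlying: mp-gunakku-lp-r
1. k -> g, t -> d / V _ V: no change
2. k -> g, p -> b / _ Z: fires at position(s) 2: mbgunakkulpr
3. 0 -> e / C _ C #: inserts after position(s) 11: mbgunakkulper
surface: mbgunakkulper


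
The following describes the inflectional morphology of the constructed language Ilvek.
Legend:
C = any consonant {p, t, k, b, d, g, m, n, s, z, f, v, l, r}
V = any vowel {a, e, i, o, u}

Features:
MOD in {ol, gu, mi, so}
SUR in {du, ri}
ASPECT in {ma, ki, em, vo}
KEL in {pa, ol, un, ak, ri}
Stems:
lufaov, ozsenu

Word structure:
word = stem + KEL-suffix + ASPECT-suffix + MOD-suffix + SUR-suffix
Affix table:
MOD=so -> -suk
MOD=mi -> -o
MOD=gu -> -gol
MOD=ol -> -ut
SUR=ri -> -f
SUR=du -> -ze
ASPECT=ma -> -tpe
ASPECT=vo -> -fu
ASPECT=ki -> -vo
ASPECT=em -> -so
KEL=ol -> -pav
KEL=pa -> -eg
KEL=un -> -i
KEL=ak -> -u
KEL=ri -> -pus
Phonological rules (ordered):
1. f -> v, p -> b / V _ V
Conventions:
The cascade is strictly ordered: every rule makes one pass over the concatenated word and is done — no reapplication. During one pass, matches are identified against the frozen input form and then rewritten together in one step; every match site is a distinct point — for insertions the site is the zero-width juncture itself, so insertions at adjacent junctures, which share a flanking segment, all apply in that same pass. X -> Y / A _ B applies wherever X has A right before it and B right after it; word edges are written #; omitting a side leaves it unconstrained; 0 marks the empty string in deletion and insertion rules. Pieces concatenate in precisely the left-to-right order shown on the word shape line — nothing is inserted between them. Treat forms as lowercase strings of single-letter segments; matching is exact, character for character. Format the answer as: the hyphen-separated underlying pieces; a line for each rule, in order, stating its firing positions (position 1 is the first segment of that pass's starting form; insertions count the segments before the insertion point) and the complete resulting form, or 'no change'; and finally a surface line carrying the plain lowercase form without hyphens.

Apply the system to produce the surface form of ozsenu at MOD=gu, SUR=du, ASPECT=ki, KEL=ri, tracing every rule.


underlying: ozsenu-pus-vo-gol-ze
1. f -> v, p -> b / V _ V: fires at position(s) 7: ozsenubusvogolze
surface: ozsenubusvogolze


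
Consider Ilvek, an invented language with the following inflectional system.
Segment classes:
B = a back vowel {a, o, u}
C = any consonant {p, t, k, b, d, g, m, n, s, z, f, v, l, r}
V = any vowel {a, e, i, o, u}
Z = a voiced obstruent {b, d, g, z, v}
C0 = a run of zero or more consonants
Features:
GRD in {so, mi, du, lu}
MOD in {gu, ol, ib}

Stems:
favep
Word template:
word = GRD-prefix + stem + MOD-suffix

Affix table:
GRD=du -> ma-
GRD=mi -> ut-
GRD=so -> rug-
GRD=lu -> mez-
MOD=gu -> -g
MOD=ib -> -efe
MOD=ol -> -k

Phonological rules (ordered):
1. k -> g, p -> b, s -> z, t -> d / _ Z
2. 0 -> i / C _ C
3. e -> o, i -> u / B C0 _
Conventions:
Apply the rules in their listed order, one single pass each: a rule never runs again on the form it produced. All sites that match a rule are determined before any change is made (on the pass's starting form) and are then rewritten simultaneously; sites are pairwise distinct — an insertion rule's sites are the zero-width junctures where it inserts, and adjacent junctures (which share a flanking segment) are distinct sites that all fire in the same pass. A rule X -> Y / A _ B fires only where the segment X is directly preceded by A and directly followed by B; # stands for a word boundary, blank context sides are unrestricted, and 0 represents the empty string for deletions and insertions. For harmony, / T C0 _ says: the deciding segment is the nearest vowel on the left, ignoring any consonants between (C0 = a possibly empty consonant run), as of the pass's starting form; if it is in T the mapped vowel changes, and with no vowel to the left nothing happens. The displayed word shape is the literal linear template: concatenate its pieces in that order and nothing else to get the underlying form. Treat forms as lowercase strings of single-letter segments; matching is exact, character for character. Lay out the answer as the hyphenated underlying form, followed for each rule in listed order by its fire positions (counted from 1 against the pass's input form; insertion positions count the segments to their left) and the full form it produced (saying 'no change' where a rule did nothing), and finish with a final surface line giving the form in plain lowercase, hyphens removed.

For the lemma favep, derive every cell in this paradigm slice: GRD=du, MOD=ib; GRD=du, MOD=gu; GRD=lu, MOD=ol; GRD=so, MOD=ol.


cell GRD=du, MOD=ib:
underlying: ma-favep-efe
1. k -> g, p -> b, s -> z, t -> d / _ Z: no change
2. 0 -> i / C _ C: no change
3. e -> o, i -> u / B C0 _: fires at position(s) 6: mafavopefe
surface: mafavopefe

cell GRD=du, MOD=gu:
underlying: ma-favep-g
1. k -> g, p -> b, s -> z, t -> d / _ Z: fires at position(s) 7: mafavebg
2. 0 -> i / C _ C: inserts after position(s) 7: mafavebig
3. e -> o, i -> u / B C0 _: fires at position(s) 6: mafavobig
surface: mafavobig

cell GRD=lu, MOD=ol:
underlying: mez-favep-k
1. k -> g, p -> b, s -> z, t -> d / _ Z: no change
2. 0 -> i / C _ C: inserts after position(s) 3, 8: mezifavepik
3. e -> o, i -> u / B C0 _: fires at position(s) 8: mezifavopik
surface: mezifavopik

cell GRD=so, MOD=ol:
underlying: rug-favep-k
1. k -> g, p -> b, s -> z, t -> d / _ Z: no change
2. 0 -> i / C _ C: inserts after position(s) 3, 8: rugifavepik
3. e -> o, i -> u / B C0 _: fires at position(s) 4, 8: rugufavopik
surface: rugufavopik


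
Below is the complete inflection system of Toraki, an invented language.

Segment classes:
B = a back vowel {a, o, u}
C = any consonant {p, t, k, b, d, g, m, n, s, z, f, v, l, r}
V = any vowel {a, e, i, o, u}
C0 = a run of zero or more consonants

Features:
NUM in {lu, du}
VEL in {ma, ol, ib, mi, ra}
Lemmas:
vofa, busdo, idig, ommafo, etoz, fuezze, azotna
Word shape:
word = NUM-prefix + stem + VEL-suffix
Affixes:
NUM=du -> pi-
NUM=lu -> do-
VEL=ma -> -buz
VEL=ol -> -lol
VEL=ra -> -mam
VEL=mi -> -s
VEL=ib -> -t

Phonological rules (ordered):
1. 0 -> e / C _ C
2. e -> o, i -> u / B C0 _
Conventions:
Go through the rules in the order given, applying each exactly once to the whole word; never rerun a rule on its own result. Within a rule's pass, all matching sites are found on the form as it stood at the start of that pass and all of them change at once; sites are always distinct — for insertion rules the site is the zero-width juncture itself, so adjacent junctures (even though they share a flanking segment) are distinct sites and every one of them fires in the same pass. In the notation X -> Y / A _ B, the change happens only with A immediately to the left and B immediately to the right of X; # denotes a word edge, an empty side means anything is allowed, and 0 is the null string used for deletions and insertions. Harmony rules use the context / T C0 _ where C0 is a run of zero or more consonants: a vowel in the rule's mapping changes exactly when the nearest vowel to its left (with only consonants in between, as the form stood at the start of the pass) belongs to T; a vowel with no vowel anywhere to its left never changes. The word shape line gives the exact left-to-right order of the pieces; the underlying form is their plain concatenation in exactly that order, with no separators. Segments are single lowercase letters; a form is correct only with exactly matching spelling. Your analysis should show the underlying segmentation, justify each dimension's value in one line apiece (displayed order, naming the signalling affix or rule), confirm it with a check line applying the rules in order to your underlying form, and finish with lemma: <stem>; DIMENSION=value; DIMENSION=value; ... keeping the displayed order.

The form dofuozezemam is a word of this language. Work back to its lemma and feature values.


underlying: do-fuezze-mam
NUM=lu - signalled by the affix do-
VEL=ra - signalled by the affix -mam
check: dofuezzemam -> dofuezezemam -> dofuozezemam
lemma: fuezze; NUM=lu; VEL=ra


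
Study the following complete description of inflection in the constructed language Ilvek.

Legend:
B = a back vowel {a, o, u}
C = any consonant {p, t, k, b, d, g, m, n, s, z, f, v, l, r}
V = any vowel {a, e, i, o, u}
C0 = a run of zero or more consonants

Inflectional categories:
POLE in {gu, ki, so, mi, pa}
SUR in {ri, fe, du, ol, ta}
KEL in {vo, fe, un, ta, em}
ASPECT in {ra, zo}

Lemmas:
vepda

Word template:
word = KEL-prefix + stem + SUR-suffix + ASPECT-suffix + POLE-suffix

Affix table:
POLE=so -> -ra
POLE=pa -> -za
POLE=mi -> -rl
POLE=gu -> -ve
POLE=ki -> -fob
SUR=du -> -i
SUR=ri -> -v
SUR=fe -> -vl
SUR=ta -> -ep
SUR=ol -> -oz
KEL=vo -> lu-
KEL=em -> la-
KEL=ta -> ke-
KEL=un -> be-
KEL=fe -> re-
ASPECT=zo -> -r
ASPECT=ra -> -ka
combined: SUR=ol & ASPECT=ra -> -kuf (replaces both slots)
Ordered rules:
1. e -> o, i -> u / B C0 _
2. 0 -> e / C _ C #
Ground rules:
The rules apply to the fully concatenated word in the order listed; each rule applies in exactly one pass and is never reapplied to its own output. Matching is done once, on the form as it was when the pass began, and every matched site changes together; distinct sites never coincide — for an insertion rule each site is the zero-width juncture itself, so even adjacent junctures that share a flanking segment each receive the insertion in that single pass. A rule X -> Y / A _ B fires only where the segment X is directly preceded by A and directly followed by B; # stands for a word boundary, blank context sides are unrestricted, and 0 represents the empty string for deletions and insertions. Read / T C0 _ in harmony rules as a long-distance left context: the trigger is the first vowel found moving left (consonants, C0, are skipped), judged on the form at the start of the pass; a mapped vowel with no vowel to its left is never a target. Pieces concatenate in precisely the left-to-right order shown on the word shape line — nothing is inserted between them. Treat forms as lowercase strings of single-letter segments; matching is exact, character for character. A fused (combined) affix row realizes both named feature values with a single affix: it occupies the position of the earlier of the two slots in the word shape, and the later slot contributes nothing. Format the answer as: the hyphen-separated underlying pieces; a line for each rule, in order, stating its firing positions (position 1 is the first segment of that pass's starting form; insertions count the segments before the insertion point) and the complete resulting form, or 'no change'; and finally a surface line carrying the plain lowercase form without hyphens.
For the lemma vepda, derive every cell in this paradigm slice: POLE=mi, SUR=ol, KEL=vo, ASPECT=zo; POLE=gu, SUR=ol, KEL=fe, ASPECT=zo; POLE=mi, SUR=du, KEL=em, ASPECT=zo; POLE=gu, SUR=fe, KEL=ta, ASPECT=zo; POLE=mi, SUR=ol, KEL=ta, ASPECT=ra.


cell POLE=mi, SUR=ol, KEL=vo, ASPECT=zo:
underlying: lu-vepda-oz-r-rl
1. e -> o, i -> u / B C0 _: fires at position(s) 4: luvopdaozrrl
2. 0 -> e / C _ C #: inserts after position(s) 11: luvopdaozrrel
surface: luvopdaozrrel

cell POLE=gu, SUR=ol, KEL=fe, ASPECT=zo:
underlying: re-vepda-oz-r-ve
1. e -> o, i -> u / B C0 _: fires at position(s) 12: revepdaozrvo
2. 0 -> e / C _ C #: no change
surface: revepdaozrvo

cell POLE=mi, SUR=du, KEL=em, ASPECT=zo:
underlying: la-vepda-i-r-rl
1. e -> o, i -> u / B C0 _: fires at position(s) 4, 8: lavopdaurrl
2. 0 -> e / C _ C #: inserts after position(s) 10: lavopdaurrel
surface: lavopdaurrel

cell POLE=gu, SUR=fe, KEL=ta, ASPECT=zo:
underlying: ke-vepda-vl-r-ve
1. e -> o, i -> u / B C0 _: fires at position(s) 12: kevepdavlrvo
2. 0 -> e / C _ C #: no change
surface: kevepdavlrvo

cell POLE=mi, SUR=ol, KEL=ta, ASPECT=ra:
underlying: ke-vepda-kuf-rl
1. e -> o, i -> u / B C0 _: no change
2. 0 -> e / C _ C #: inserts after position(s) 11: kevepdakufrel
surface: kevepdakufrel


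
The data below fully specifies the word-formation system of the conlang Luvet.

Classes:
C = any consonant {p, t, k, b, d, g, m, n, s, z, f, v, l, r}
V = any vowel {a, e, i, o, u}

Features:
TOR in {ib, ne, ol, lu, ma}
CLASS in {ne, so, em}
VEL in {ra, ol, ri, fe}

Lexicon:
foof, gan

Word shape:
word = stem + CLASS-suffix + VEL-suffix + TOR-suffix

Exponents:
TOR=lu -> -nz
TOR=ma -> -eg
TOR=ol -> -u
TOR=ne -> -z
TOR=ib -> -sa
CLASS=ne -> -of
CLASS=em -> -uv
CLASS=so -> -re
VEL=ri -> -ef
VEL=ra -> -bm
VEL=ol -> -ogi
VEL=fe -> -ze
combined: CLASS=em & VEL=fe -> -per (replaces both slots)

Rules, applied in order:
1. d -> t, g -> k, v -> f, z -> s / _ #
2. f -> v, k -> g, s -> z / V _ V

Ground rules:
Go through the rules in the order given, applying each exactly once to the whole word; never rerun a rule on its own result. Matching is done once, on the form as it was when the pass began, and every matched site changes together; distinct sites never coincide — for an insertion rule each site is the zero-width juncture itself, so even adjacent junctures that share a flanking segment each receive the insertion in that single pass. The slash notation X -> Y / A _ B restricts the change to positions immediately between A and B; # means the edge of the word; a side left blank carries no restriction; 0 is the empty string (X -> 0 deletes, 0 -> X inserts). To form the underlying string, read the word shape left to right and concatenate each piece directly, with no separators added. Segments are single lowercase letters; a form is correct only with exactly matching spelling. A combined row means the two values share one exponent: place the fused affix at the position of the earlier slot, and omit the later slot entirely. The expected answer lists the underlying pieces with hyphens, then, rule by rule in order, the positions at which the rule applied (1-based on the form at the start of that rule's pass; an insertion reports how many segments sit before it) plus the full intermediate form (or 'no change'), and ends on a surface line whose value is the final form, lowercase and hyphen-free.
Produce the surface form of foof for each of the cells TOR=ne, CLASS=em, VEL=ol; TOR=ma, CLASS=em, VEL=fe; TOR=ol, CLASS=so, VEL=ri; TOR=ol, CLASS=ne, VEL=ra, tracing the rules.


cell TOR=ne, CLASS=em, VEL=ol:
underlying: foof-uv-ogi-z
1. d -> t, g -> k, v -> f, z -> s / _ #: fires at position(s) 10: foofuvogis
2. f -> v, k -> g, s -> z / V _ V: fires at position(s) 4: foovuvogis
surface: foovuvogis

cell TOR=ma, CLASS=em, VEL=fe:
underlying: foof-per-eg
1. d -> t, g -> k, v -> f, z -> s / _ #: fires at position(s) 9: foofperek
2. f -> v, k -> g, s -> z / V _ V: no change
surface: foofperek

cell TOR=ol, CLASS=so, VEL=ri:
underlying: foof-re-ef-u
1. d -> t, g -> k, v -> f, z -> s / _ #: no change
2. f -> v, k -> g, s -> z / V _ V: fires at position(s) 8: foofreevu
surface: foofreevu

cell TOR=ol, CLASS=ne, VEL=ra:
underlying: foof-of-bm-u
1. d -> t, g -> k, v -> f, z -> s / _ #: no change
2. f -> v, k -> g, s -> z / V _ V: fires at position(s) 4: foovofbmu
surface: foovofbmu


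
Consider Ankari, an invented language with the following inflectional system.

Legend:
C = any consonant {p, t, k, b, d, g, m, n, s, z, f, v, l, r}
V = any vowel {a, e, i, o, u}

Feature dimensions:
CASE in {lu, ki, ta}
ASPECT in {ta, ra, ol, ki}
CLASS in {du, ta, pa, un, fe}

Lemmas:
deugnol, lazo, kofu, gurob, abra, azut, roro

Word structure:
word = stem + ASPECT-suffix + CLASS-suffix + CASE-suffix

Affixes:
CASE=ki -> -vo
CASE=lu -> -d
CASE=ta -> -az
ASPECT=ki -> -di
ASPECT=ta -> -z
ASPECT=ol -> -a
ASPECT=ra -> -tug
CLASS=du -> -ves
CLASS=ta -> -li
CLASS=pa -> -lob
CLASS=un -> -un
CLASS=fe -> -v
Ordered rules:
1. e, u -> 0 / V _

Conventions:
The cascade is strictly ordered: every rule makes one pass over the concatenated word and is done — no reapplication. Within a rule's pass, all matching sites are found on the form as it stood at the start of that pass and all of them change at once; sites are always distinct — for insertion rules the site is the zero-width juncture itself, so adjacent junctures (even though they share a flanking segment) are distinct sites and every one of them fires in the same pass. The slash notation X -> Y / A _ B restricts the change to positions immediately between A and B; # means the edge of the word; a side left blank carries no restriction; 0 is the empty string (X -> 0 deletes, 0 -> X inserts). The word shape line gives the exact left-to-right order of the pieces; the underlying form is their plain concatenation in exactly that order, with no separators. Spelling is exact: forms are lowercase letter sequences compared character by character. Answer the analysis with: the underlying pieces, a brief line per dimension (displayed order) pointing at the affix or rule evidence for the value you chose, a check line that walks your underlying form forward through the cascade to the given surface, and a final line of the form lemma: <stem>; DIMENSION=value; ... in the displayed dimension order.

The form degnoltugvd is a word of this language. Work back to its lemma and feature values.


underlying: deugnol-tug-v-d
CASE=lu - signalled by the affix -d
ASPECT=ra - signalled by the affix -tug
CLASS=fe - signalled by the affix -v
check: deugnoltugvd -> degnoltugvd
lemma: deugnol; CASE=lu; ASPECT=ra; CLASS=fe


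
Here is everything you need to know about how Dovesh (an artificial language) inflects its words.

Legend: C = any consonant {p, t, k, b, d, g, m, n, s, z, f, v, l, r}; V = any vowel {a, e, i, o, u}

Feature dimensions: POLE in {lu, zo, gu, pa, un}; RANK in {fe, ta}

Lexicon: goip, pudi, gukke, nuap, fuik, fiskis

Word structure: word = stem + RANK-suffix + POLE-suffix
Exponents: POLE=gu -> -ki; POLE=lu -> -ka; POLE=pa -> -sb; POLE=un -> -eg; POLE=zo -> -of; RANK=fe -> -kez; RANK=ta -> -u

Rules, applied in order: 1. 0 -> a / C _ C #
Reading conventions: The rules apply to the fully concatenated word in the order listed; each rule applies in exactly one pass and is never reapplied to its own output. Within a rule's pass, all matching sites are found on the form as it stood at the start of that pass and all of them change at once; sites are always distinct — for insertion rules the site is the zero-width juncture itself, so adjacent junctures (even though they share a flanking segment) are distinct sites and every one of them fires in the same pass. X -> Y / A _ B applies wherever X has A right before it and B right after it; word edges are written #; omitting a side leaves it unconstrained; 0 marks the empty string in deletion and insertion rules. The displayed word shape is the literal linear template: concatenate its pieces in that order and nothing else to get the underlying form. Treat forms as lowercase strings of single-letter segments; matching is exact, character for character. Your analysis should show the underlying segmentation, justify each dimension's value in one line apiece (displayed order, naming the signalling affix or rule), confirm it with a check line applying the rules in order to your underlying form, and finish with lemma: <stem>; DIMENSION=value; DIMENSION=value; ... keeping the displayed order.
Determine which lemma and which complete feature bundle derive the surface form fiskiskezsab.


underlying: fiskis-kez-sb
POLE=pa - signalled by the affix -sb
RANK=fe - signalled by the affix -kez
check: fiskiskezsb -> fiskiskezsab
lemma: fiskis; POLE=pa; RANK=fe
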